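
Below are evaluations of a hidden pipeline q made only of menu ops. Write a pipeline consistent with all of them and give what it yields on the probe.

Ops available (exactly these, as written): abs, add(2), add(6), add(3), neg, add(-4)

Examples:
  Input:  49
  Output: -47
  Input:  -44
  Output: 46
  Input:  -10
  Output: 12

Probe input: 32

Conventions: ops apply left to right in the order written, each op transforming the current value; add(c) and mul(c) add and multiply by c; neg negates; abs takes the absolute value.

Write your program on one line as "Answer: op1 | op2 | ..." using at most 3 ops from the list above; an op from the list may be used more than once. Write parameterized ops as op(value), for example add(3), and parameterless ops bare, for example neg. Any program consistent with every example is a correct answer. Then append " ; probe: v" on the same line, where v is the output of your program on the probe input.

add(2) | add(-4) | neg ; probe: -30

Check, running the answer program on each example:
  49 -> 51 -> 47 -> -47
  -44 -> -42 -> -46 -> 46
  -10 -> -8 -> -12 -> 12
  probe: 32 -> 34 -> 30 -> -30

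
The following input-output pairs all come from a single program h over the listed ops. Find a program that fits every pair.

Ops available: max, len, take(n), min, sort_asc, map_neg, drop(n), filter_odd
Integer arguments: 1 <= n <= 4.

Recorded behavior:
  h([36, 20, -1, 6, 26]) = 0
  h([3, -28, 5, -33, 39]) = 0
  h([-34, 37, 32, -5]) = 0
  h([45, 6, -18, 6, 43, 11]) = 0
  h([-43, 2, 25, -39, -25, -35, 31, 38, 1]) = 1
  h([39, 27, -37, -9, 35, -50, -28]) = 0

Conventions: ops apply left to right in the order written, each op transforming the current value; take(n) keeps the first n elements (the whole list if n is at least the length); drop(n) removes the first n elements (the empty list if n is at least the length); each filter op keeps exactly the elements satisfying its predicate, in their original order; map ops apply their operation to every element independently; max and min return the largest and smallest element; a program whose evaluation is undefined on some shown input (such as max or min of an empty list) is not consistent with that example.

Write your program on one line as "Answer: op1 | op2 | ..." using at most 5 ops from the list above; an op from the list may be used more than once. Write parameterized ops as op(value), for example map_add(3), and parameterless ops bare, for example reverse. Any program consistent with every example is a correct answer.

filter_odd | drop(2) | drop(4) | len

Check, running the answer program on each example:
  [36, 20, -1, 6, 26] -> [-1] -> [] -> [] -> 0
  [3, -28, 5, -33, 39] -> [3, 5, -33, 39] -> [-33, 39] -> [] -> 0
  [-34, 37, 32, -5] -> [37, -5] -> [] -> [] -> 0
  [45, 6, -18, 6, 43, 11] -> [45, 43, 11] -> [11] -> [] -> 0
  [-43, 2, 25, -39, -25, -35, 31, 38, 1] -> [-43, 25, -39, -25, -35, 31, 1] -> [-39, -25, -35, 31, 1] -> [1] -> 1
  [39, 27, -37, -9, 35, -50, -28] -> [39, 27, -37, -9, 35] -> [-37, -9, 35] -> [] -> 0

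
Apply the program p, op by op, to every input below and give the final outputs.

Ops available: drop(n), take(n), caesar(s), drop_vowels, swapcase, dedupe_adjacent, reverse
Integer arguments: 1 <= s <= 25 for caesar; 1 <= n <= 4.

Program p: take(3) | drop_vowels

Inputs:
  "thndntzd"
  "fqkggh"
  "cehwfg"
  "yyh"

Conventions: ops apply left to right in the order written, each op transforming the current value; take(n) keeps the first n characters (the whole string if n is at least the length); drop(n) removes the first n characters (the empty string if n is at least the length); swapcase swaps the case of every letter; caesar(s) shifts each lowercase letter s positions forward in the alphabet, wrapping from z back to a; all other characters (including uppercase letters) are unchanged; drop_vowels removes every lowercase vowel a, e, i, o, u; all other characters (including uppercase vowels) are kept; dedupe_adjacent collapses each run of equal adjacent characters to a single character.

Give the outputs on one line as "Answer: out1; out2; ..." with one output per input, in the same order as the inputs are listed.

"thn"; "fqk"; "ch"; "yyh"

Execution, op by op:
  "thndntzd" -> "thn" -> "thn"
  "fqkggh" -> "fqk" -> "fqk"
  "cehwfg" -> "ceh" -> "ch"
  "yyh" -> "yyh" -> "yyh"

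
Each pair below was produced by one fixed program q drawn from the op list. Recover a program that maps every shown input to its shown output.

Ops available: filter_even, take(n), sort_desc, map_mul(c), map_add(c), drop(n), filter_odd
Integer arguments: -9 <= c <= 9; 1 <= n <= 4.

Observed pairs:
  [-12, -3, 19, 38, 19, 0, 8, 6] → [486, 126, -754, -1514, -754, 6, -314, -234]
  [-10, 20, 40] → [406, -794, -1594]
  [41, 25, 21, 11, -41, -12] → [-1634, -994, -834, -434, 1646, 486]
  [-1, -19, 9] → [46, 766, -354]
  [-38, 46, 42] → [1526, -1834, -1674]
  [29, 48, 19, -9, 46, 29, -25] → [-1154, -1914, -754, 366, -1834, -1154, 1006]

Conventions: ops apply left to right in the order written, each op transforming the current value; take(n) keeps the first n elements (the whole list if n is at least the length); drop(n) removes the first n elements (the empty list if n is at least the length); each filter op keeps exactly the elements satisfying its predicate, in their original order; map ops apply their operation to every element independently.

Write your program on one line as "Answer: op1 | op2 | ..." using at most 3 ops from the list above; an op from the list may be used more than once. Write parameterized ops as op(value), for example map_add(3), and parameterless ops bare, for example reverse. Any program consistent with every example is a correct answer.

map_mul(-8) | map_mul(5) | map_add(6)

Check, running the answer program on each example:
  [-12, -3, 19, 38, 19, 0, 8, 6] -> [96, 24, -152, -304, -152, 0, -64, -48] -> [480, 120, -760, -1520, -760, 0, -320, -240] -> [486, 126, -754, -1514, -754, 6, -314, -234]
  [-10, 20, 40] -> [80, -160, -320] -> [400, -800, -1600] -> [406, -794, -1594]
  [41, 25, 21, 11, -41, -12] -> [-328, -200, -168, -88, 328, 96] -> [-1640, -1000, -840, -440, 1640, 480] -> [-1634, -994, -834, -434, 1646, 486]
  [-1, -19, 9] -> [8, 152, -72] -> [40, 760, -360] -> [46, 766, -354]
  [-38, 46, 42] -> [304, -368, -336] -> [1520, -1840, -1680] -> [1526, -1834, -1674]
  [29, 48, 19, -9, 46, 29, -25] -> [-232, -384, -152, 72, -368, -232, 200] -> [-1160, -1920, -760, 360, -1840, -1160, 1000] -> [-1154, -1914, -754, 366, -1834, -1154, 1006]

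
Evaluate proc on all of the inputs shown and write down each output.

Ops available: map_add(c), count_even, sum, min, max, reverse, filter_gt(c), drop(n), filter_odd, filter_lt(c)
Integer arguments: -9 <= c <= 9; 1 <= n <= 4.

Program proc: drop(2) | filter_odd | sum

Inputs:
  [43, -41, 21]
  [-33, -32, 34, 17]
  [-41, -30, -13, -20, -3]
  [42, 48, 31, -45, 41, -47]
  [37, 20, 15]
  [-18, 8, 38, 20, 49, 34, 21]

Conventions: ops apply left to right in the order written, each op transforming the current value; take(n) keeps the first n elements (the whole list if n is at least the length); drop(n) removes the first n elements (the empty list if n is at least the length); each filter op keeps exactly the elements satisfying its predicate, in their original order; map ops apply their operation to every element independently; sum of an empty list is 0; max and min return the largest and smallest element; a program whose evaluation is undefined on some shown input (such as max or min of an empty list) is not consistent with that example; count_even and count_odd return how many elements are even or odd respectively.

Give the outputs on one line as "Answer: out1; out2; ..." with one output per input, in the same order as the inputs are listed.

21; 17; -16; -20; 15; 70

Execution, op by op:
  [43, -41, 21] -> [21] -> [21] -> 21
  [-33, -32, 34, 17] -> [34, 17] -> [17] -> 17
  [-41, -30, -13, -20, -3] -> [-13, -20, -3] -> [-13, -3] -> -16
  [42, 48, 31, -45, 41, -47] -> [31, -45, 41, -47] -> [31, -45, 41, -47] -> -20
  [37, 20, 15] -> [15] -> [15] -> 15
  [-18, 8, 38, 20, 49, 34, 21] -> [38, 20, 49, 34, 21] -> [49, 21] -> 70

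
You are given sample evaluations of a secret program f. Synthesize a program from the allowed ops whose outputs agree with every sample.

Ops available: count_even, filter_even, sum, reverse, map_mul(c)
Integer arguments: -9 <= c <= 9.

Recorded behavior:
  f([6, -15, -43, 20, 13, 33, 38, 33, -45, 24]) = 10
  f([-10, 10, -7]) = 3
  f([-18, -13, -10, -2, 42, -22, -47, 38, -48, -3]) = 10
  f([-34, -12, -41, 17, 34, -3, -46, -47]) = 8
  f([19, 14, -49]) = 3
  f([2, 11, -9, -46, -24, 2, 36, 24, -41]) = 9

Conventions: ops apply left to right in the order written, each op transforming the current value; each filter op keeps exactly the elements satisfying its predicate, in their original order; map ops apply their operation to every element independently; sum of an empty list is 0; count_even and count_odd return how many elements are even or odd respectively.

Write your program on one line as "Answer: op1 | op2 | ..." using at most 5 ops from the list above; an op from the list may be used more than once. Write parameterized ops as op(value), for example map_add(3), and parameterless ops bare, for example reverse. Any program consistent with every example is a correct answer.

map_mul(4) | map_mul(-9) | map_mul(-6) | count_even

Check, running the answer program on each example:
  [6, -15, -43, 20, 13, 33, 38, 33, -45, 24] -> [24, -60, -172, 80, 52, 132, 152, 132, -180, 96] -> [-216, 540, 1548, -720, -468, -1188, -1368, -1188, 1620, -864] -> [1296, -3240, -9288, 4320, 2808, 7128, 8208, 7128, -9720, 5184] -> 10
  [-10, 10, -7] -> [-40, 40, -28] -> [360, -360, 252] -> [-2160, 2160, -1512] -> 3
  [-18, -13, -10, -2, 42, -22, -47, 38, -48, -3] -> [-72, -52, -40, -8, 168, -88, -188, 152, -192, -12] -> [648, 468, 360, 72, -1512, 792, 1692, -1368, 1728, 108] -> [-3888, -2808, -2160, -432, 9072, -4752, -10152, 8208, -10368, -648] -> 10
  [-34, -12, -41, 17, 34, -3, -46, -47] -> [-136, -48, -164, 68, 136, -12, -184, -188] -> [1224, 432, 1476, -612, -1224, 108, 1656, 1692] -> [-7344, -2592, -8856, 3672, 7344, -648, -9936, -10152] -> 8
  [19, 14, -49] -> [76, 56, -196] -> [-684, -504, 1764] -> [4104, 3024, -10584] -> 3
  [2, 11, -9, -46, -24, 2, 36, 24, -41] -> [8, 44, -36, -184, -96, 8, 144, 96, -164] -> [-72, -396, 324, 1656, 864, -72, -1296, -864, 1476] -> [432, 2376, -1944, -9936, -5184, 432, 7776, 5184, -8856] -> 9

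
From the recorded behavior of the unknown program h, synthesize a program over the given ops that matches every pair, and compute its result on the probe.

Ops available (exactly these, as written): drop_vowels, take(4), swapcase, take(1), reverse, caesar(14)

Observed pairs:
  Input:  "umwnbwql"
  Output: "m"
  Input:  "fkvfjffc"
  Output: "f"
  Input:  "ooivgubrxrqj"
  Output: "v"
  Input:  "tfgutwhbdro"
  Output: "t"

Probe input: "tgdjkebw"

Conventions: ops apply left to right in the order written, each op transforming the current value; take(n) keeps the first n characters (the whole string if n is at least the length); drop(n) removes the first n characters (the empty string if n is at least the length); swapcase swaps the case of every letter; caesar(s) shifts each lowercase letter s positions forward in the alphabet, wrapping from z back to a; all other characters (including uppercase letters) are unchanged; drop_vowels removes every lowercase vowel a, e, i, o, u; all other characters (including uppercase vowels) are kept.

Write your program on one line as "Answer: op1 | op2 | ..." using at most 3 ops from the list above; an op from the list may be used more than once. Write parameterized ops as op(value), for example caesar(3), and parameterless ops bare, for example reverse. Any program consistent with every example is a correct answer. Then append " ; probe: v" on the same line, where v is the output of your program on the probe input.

take(4) | drop_vowels | take(1) ; probe: "t"

Check, running the answer program on each example:
  "umwnbwql" -> "umwn" -> "mwn" -> "m"
  "fkvfjffc" -> "fkvf" -> "fkvf" -> "f"
  "ooivgubrxrqj" -> "ooiv" -> "v" -> "v"
  "tfgutwhbdro" -> "tfgu" -> "tfg" -> "t"
  probe: "tgdjkebw" -> "tgdj" -> "tgdj" -> "t"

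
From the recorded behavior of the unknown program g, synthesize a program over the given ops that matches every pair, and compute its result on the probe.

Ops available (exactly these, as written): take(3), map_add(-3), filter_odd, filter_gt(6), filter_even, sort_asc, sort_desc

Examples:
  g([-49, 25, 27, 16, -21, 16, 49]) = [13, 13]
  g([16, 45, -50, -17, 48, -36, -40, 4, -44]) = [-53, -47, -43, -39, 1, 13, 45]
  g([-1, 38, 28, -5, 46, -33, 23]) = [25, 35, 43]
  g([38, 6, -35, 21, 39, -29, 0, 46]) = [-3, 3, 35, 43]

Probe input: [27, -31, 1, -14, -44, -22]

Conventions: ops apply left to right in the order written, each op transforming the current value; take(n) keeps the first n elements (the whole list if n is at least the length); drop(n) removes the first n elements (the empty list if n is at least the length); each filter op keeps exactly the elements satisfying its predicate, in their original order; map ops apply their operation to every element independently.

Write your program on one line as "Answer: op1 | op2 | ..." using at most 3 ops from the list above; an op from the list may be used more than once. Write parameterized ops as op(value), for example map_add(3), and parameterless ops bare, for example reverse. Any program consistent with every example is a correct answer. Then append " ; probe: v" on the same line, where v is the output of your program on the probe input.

filter_even | map_add(-3) | sort_asc ; probe: [-47, -25, -17]

Check, running the answer program on each example:
  [-49, 25, 27, 16, -21, 16, 49] -> [16, 16] -> [13, 13] -> [13, 13]
  [16, 45, -50, -17, 48, -36, -40, 4, -44] -> [16, -50, 48, -36, -40, 4, -44] -> [13, -53, 45, -39, -43, 1, -47] -> [-53, -47, -43, -39, 1, 13, 45]
  [-1, 38, 28, -5, 46, -33, 23] -> [38, 28, 46] -> [35, 25, 43] -> [25, 35, 43]
  [38, 6, -35, 21, 39, -29, 0, 46] -> [38, 6, 0, 46] -> [35, 3, -3, 43] -> [-3, 3, 35, 43]
  probe: [27, -31, 1, -14, -44, -22] -> [-14, -44, -22] -> [-17, -47, -25] -> [-47, -25, -17]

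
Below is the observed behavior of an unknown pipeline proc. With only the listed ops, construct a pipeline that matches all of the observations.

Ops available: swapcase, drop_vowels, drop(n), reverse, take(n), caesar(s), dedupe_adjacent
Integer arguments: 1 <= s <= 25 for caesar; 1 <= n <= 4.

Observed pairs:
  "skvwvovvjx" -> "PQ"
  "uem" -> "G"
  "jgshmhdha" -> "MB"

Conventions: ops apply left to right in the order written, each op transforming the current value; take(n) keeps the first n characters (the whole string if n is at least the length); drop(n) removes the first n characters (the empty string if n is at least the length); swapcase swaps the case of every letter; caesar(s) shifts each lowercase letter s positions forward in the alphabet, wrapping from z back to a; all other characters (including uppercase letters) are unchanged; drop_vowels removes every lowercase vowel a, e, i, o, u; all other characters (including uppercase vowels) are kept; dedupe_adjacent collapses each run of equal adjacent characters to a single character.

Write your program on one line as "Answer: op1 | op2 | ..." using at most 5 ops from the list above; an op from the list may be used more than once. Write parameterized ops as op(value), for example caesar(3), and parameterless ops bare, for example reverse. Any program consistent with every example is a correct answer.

caesar(20) | take(4) | drop_vowels | swapcase | drop(1)

Check, running the answer program on each example:
  "skvwvovvjx" -> "mepqpippdr" -> "mepq" -> "mpq" -> "MPQ" -> "PQ"
  "uem" -> "oyg" -> "oyg" -> "yg" -> "YG" -> "G"
  "jgshmhdha" -> "dambgbxbu" -> "damb" -> "dmb" -> "DMB" -> "MB"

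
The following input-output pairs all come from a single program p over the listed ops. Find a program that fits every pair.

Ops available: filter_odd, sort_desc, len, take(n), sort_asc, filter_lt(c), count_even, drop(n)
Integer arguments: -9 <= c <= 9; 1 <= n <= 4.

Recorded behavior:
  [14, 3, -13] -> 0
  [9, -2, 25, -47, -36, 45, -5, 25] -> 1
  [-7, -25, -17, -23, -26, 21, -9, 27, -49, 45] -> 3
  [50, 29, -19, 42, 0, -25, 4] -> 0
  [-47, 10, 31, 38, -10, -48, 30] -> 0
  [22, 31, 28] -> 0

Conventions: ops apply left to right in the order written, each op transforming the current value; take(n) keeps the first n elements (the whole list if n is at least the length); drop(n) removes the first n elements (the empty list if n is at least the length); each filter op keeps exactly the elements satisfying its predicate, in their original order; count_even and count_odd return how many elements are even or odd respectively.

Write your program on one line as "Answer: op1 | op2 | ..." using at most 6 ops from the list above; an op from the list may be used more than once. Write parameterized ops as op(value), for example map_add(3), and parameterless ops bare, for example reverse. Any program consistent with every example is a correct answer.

filter_lt(0) | drop(3) | sort_desc | take(3) | len

Check, running the answer program on each example:
  [14, 3, -13] -> [-13] -> [] -> [] -> [] -> 0
  [9, -2, 25, -47, -36, 45, -5, 25] -> [-2, -47, -36, -5] -> [-5] -> [-5] -> [-5] -> 1
  [-7, -25, -17, -23, -26, 21, -9, 27, -49, 45] -> [-7, -25, -17, -23, -26, -9, -49] -> [-23, -26, -9, -49] -> [-9, -23, -26, -49] -> [-9, -23, -26] -> 3
  [50, 29, -19, 42, 0, -25, 4] -> [-19, -25] -> [] -> [] -> [] -> 0
  [-47, 10, 31, 38, -10, -48, 30] -> [-47, -10, -48] -> [] -> [] -> [] -> 0
  [22, 31, 28] -> [] -> [] -> [] -> [] -> 0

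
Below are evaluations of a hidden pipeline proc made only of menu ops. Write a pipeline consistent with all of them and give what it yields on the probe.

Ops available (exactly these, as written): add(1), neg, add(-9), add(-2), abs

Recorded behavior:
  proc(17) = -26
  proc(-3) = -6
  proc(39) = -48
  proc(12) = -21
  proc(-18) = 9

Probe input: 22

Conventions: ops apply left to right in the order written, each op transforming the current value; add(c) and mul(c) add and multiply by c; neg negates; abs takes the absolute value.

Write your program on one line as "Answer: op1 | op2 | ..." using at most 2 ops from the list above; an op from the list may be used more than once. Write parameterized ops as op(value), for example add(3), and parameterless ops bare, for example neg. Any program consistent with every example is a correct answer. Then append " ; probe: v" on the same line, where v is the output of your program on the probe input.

neg | add(-9) ; probe: -31

Check, running the answer program on each example:
  17 -> -17 -> -26
  -3 -> 3 -> -6
  39 -> -39 -> -48
  12 -> -12 -> -21
  -18 -> 18 -> 9
  probe: 22 -> -22 -> -31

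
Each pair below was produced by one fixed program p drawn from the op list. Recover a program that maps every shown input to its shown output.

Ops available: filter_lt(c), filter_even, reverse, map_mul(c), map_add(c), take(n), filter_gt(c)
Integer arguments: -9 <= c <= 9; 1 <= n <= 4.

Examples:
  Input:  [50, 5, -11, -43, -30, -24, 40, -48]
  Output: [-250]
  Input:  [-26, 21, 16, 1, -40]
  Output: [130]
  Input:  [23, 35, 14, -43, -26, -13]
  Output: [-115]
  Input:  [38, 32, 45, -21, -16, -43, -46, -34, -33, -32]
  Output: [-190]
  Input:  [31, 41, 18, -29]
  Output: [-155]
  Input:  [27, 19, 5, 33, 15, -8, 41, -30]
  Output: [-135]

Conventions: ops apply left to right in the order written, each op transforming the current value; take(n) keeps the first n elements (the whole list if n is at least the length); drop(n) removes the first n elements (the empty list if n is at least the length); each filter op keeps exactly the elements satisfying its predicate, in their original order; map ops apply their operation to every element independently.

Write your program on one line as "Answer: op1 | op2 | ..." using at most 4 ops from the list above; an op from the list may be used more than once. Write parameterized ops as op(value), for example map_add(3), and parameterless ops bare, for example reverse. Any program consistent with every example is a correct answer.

take(1) | map_mul(5) | map_mul(-1)

Check, running the answer program on each example:
  [50, 5, -11, -43, -30, -24, 40, -48] -> [50] -> [250] -> [-250]
  [-26, 21, 16, 1, -40] -> [-26] -> [-130] -> [130]
  [23, 35, 14, -43, -26, -13] -> [23] -> [115] -> [-115]
  [38, 32, 45, -21, -16, -43, -46, -34, -33, -32] -> [38] -> [190] -> [-190]
  [31, 41, 18, -29] -> [31] -> [155] -> [-155]
  [27, 19, 5, 33, 15, -8, 41, -30] -> [27] -> [135] -> [-135]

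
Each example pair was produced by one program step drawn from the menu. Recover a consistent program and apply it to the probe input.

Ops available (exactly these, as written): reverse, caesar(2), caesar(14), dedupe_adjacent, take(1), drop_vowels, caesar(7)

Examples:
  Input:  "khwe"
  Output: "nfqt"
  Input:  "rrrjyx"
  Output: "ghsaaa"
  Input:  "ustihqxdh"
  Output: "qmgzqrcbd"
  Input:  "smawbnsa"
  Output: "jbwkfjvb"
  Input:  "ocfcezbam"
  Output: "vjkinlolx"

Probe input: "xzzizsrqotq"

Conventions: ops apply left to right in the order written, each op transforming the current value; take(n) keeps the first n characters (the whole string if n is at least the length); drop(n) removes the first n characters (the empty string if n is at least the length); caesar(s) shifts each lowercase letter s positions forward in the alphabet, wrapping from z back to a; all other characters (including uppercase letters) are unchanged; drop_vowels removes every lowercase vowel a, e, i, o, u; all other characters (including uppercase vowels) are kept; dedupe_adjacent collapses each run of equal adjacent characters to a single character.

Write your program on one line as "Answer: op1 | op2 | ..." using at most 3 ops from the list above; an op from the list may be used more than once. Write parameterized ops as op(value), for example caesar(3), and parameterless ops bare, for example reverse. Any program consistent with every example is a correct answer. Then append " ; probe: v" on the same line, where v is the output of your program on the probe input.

caesar(2) | reverse | caesar(7) ; probe: "zcxzabiriig"

Check, running the answer program on each example:
  "khwe" -> "mjyg" -> "gyjm" -> "nfqt"
  "rrrjyx" -> "tttlaz" -> "zalttt" -> "ghsaaa"
  "ustihqxdh" -> "wuvkjszfj" -> "jfzsjkvuw" -> "qmgzqrcbd"
  "smawbnsa" -> "uocydpuc" -> "cupdycou" -> "jbwkfjvb"
  "ocfcezbam" -> "qehegbdco" -> "ocdbgeheq" -> "vjkinlolx"
  probe: "xzzizsrqotq" -> "zbbkbutsqvs" -> "svqstubkbbz" -> "zcxzabiriig"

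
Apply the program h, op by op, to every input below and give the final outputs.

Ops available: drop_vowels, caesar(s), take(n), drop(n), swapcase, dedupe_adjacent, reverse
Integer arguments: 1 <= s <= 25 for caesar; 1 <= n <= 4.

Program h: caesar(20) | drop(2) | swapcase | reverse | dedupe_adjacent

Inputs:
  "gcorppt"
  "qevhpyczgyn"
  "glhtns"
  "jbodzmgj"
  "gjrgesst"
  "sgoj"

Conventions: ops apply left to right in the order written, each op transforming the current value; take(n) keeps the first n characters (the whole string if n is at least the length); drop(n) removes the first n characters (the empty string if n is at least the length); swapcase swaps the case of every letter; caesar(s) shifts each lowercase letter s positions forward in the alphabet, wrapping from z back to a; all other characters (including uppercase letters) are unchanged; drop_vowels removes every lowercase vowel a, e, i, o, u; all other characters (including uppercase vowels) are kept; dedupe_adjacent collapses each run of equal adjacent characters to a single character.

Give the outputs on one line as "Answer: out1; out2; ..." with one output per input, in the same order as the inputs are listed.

Execution, op by op:
  "gcorppt" -> "awiljjn" -> "iljjn" -> "ILJJN" -> "NJJLI" -> "NJLI"
  "qevhpyczgyn" -> "kypbjswtash" -> "pbjswtash" -> "PBJSWTASH" -> "HSATWSJBP" -> "HSATWSJBP"
  "glhtns" -> "afbnhm" -> "bnhm" -> "BNHM" -> "MHNB" -> "MHNB"
  "jbodzmgj" -> "dvixtgad" -> "ixtgad" -> "IXTGAD" -> "DAGTXI" -> "DAGTXI"
  "gjrgesst" -> "adlaymmn" -> "laymmn" -> "LAYMMN" -> "NMMYAL" -> "NMYAL"
  "sgoj" -> "maid" -> "id" -> "ID" -> "DI" -> "DI"

"NJLI"; "HSATWSJBP"; "MHNB"; "DAGTXI"; "NMYAL"; "DI"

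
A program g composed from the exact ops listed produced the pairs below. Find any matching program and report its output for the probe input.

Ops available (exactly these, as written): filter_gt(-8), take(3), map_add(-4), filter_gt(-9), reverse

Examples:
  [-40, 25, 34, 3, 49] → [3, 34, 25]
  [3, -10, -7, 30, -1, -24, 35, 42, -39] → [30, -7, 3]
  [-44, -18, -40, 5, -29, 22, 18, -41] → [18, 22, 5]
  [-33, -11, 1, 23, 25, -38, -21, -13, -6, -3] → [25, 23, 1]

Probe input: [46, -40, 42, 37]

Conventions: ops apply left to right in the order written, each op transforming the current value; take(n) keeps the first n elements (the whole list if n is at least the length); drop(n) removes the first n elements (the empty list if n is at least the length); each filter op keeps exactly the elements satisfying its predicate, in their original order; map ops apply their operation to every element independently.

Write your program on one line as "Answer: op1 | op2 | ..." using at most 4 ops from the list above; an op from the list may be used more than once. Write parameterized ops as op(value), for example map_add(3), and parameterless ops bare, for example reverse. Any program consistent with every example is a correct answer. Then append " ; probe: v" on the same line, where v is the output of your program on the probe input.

filter_gt(-8) | take(3) | reverse ; probe: [37, 42, 46]

Check, running the answer program on each example:
  [-40, 25, 34, 3, 49] -> [25, 34, 3, 49] -> [25, 34, 3] -> [3, 34, 25]
  [3, -10, -7, 30, -1, -24, 35, 42, -39] -> [3, -7, 30, -1, 35, 42] -> [3, -7, 30] -> [30, -7, 3]
  [-44, -18, -40, 5, -29, 22, 18, -41] -> [5, 22, 18] -> [5, 22, 18] -> [18, 22, 5]
  [-33, -11, 1, 23, 25, -38, -21, -13, -6, -3] -> [1, 23, 25, -6, -3] -> [1, 23, 25] -> [25, 23, 1]
  probe: [46, -40, 42, 37] -> [46, 42, 37] -> [46, 42, 37] -> [37, 42, 46]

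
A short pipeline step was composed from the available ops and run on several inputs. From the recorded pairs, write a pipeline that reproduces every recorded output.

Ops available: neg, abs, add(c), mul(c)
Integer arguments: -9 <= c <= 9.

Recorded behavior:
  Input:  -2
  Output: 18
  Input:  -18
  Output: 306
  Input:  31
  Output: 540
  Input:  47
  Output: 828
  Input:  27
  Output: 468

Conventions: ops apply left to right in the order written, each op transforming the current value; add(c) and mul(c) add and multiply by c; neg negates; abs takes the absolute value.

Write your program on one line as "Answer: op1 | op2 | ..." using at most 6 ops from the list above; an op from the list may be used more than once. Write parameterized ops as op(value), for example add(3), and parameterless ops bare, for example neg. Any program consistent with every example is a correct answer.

abs | add(6) | add(-7) | mul(3) | mul(6)

Check, running the answer program on each example:
  -2 -> 2 -> 8 -> 1 -> 3 -> 18
  -18 -> 18 -> 24 -> 17 -> 51 -> 306
  31 -> 31 -> 37 -> 30 -> 90 -> 540
  47 -> 47 -> 53 -> 46 -> 138 -> 828
  27 -> 27 -> 33 -> 26 -> 78 -> 468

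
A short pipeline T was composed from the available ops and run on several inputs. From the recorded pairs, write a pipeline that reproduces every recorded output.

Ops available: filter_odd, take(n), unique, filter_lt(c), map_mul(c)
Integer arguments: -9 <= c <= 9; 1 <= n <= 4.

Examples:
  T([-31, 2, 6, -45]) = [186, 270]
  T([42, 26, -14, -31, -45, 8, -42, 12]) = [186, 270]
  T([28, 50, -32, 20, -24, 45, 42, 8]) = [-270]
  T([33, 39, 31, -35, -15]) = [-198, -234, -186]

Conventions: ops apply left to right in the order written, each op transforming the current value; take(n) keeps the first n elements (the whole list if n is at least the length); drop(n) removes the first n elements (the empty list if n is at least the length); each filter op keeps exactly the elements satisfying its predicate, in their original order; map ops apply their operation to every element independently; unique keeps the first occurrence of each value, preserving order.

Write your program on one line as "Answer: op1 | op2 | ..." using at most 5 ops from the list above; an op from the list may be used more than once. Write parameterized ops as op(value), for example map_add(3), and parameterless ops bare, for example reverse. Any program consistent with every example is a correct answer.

filter_odd | map_mul(-3) | take(4) | take(3) | map_mul(2)

Check, running the answer program on each example:
  [-31, 2, 6, -45] -> [-31, -45] -> [93, 135] -> [93, 135] -> [93, 135] -> [186, 270]
  [42, 26, -14, -31, -45, 8, -42, 12] -> [-31, -45] -> [93, 135] -> [93, 135] -> [93, 135] -> [186, 270]
  [28, 50, -32, 20, -24, 45, 42, 8] -> [45] -> [-135] -> [-135] -> [-135] -> [-270]
  [33, 39, 31, -35, -15] -> [33, 39, 31, -35, -15] -> [-99, -117, -93, 105, 45] -> [-99, -117, -93, 105] -> [-99, -117, -93] -> [-198, -234, -186]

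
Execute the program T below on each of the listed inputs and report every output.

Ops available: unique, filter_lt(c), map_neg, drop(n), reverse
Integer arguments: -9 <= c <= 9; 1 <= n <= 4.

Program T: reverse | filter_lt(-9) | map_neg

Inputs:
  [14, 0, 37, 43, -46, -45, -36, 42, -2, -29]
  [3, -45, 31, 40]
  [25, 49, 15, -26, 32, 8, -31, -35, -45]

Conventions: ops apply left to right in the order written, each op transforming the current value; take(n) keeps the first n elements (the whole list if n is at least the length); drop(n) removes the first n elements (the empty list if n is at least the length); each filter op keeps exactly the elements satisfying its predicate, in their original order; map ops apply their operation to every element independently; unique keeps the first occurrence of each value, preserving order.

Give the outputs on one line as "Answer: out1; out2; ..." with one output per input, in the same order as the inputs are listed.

Execution, op by op:
  [14, 0, 37, 43, -46, -45, -36, 42, -2, -29] -> [-29, -2, 42, -36, -45, -46, 43, 37, 0, 14] -> [-29, -36, -45, -46] -> [29, 36, 45, 46]
  [3, -45, 31, 40] -> [40, 31, -45, 3] -> [-45] -> [45]
  [25, 49, 15, -26, 32, 8, -31, -35, -45] -> [-45, -35, -31, 8, 32, -26, 15, 49, 25] -> [-45, -35, -31, -26] -> [45, 35, 31, 26]

[29, 36, 45, 46]; [45]; [45, 35, 31, 26]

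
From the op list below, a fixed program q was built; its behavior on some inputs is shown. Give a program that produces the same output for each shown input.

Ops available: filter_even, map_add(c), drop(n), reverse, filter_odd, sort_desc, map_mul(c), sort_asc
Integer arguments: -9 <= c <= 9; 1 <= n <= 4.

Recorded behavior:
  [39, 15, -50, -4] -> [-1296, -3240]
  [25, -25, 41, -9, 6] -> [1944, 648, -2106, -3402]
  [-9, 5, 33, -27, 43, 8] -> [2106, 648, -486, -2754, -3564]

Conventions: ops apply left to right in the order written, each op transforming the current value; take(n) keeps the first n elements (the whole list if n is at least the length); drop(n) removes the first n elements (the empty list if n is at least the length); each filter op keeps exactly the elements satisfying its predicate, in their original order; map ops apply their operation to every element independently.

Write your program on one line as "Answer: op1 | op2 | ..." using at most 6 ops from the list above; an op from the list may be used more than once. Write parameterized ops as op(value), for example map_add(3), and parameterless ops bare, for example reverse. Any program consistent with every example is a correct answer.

map_mul(-9) | map_add(-9) | filter_even | map_mul(9) | sort_desc

Check, running the answer program on each example:
  [39, 15, -50, -4] -> [-351, -135, 450, 36] -> [-360, -144, 441, 27] -> [-360, -144] -> [-3240, -1296] -> [-1296, -3240]
  [25, -25, 41, -9, 6] -> [-225, 225, -369, 81, -54] -> [-234, 216, -378, 72, -63] -> [-234, 216, -378, 72] -> [-2106, 1944, -3402, 648] -> [1944, 648, -2106, -3402]
  [-9, 5, 33, -27, 43, 8] -> [81, -45, -297, 243, -387, -72] -> [72, -54, -306, 234, -396, -81] -> [72, -54, -306, 234, -396] -> [648, -486, -2754, 2106, -3564] -> [2106, 648, -486, -2754, -3564]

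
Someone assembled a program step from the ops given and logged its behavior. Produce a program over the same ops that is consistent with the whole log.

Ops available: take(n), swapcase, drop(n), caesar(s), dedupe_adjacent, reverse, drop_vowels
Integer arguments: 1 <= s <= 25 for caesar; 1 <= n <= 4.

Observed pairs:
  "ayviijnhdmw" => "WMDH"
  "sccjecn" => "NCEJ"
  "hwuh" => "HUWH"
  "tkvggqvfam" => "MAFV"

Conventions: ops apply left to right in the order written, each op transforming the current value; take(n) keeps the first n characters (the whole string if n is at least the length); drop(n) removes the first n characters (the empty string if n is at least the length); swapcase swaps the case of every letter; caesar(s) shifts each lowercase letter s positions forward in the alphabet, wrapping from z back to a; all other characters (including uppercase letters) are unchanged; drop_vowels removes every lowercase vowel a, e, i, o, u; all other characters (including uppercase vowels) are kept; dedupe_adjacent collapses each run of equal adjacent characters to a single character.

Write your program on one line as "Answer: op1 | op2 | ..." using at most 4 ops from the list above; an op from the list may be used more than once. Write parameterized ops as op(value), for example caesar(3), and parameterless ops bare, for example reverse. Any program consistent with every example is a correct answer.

reverse | take(4) | swapcase

Check, running the answer program on each example:
  "ayviijnhdmw" -> "wmdhnjiivya" -> "wmdh" -> "WMDH"
  "sccjecn" -> "ncejccs" -> "ncej" -> "NCEJ"
  "hwuh" -> "huwh" -> "huwh" -> "HUWH"
  "tkvggqvfam" -> "mafvqggvkt" -> "mafv" -> "MAFV"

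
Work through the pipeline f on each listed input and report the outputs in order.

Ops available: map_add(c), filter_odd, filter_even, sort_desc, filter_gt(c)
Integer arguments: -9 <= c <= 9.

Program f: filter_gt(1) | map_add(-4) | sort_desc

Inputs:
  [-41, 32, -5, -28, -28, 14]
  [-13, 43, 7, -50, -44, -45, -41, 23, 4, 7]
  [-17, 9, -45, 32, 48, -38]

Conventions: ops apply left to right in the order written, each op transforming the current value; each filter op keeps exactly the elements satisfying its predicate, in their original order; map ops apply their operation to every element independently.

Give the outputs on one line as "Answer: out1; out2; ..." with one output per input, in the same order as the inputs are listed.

Execution, op by op:
  [-41, 32, -5, -28, -28, 14] -> [32, 14] -> [28, 10] -> [28, 10]
  [-13, 43, 7, -50, -44, -45, -41, 23, 4, 7] -> [43, 7, 23, 4, 7] -> [39, 3, 19, 0, 3] -> [39, 19, 3, 3, 0]
  [-17, 9, -45, 32, 48, -38] -> [9, 32, 48] -> [5, 28, 44] -> [44, 28, 5]

[28, 10]; [39, 19, 3, 3, 0]; [44, 28, 5]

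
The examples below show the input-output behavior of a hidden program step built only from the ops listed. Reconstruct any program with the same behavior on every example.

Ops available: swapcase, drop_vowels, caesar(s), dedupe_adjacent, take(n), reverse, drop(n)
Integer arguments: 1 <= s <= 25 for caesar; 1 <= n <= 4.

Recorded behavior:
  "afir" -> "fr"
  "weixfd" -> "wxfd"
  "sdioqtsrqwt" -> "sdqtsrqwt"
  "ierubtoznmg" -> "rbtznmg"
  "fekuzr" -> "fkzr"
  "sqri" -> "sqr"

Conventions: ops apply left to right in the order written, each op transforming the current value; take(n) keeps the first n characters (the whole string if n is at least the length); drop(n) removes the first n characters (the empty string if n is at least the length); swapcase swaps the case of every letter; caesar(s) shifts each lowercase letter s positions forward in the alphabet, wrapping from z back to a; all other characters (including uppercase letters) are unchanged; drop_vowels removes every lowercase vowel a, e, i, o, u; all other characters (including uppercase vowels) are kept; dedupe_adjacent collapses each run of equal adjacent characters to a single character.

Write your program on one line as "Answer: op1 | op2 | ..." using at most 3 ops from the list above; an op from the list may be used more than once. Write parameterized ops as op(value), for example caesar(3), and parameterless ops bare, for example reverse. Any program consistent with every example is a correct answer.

reverse | drop_vowels | reverse

Check, running the answer program on each example:
  "afir" -> "rifa" -> "rf" -> "fr"
  "weixfd" -> "dfxiew" -> "dfxw" -> "wxfd"
  "sdioqtsrqwt" -> "twqrstqoids" -> "twqrstqds" -> "sdqtsrqwt"
  "ierubtoznmg" -> "gmnzotburei" -> "gmnztbr" -> "rbtznmg"
  "fekuzr" -> "rzukef" -> "rzkf" -> "fkzr"
  "sqri" -> "irqs" -> "rqs" -> "sqr"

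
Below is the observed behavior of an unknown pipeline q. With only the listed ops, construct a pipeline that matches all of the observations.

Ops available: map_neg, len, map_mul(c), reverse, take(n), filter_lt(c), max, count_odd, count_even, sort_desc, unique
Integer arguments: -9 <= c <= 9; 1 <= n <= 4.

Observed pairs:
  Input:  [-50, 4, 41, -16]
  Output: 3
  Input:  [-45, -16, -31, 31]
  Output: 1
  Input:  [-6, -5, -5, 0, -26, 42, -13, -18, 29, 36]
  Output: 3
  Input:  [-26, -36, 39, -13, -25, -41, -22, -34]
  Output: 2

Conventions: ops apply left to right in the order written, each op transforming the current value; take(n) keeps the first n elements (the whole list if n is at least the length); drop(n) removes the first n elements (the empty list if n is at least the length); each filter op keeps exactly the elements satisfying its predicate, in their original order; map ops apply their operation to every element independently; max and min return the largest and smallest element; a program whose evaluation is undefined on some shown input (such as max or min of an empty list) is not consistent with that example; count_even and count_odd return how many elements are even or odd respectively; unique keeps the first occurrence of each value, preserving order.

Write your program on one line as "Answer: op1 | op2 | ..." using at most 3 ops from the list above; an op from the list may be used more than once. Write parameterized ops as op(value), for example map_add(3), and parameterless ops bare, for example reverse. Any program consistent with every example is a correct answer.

unique | take(4) | count_even

Check, running the answer program on each example:
  [-50, 4, 41, -16] -> [-50, 4, 41, -16] -> [-50, 4, 41, -16] -> 3
  [-45, -16, -31, 31] -> [-45, -16, -31, 31] -> [-45, -16, -31, 31] -> 1
  [-6, -5, -5, 0, -26, 42, -13, -18, 29, 36] -> [-6, -5, 0, -26, 42, -13, -18, 29, 36] -> [-6, -5, 0, -26] -> 3
  [-26, -36, 39, -13, -25, -41, -22, -34] -> [-26, -36, 39, -13, -25, -41, -22, -34] -> [-26, -36, 39, -13] -> 2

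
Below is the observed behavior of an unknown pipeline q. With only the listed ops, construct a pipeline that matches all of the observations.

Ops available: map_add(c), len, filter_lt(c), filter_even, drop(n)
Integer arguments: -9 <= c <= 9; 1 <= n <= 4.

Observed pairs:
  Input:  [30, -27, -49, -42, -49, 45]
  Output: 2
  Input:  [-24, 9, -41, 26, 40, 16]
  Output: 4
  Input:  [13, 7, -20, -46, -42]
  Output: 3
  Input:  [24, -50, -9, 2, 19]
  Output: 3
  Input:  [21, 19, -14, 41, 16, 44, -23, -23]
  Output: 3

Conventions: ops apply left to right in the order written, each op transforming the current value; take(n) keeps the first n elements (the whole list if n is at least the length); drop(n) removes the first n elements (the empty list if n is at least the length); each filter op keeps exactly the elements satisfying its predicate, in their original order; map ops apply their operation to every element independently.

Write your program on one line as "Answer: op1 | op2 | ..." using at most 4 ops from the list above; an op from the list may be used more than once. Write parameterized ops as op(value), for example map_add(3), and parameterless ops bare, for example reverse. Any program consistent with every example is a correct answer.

filter_even | map_add(-9) | len

Check, running the answer program on each example:
  [30, -27, -49, -42, -49, 45] -> [30, -42] -> [21, -51] -> 2
  [-24, 9, -41, 26, 40, 16] -> [-24, 26, 40, 16] -> [-33, 17, 31, 7] -> 4
  [13, 7, -20, -46, -42] -> [-20, -46, -42] -> [-29, -55, -51] -> 3
  [24, -50, -9, 2, 19] -> [24, -50, 2] -> [15, -59, -7] -> 3
  [21, 19, -14, 41, 16, 44, -23, -23] -> [-14, 16, 44] -> [-23, 7, 35] -> 3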